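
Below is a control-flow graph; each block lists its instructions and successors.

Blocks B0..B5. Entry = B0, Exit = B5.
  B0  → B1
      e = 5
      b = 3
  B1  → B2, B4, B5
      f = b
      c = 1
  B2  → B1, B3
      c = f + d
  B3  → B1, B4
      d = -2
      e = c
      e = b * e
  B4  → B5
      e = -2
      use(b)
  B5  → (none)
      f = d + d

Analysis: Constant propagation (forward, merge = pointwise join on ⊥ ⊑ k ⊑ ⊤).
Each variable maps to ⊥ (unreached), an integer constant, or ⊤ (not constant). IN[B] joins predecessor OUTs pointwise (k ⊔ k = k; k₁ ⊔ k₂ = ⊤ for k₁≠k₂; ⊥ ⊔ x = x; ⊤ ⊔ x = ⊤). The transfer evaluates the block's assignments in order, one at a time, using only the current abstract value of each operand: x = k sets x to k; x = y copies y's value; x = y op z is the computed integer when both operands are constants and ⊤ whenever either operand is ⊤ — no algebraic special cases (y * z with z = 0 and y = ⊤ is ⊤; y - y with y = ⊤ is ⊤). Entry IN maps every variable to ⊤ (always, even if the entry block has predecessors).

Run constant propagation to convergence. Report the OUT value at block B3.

Answer: {a: ⊤, b: 3, c: ⊤, d: -2, e: ⊤, f: 3}

Working:
Fixpoint table:
  B0: | IN=(all ⊤) | OUT={b:3, e:5; rest ⊤}
  B1: | IN={b:3; rest ⊤} | OUT={b:3, c:1, f:3; rest ⊤}
  B2: | IN={b:3, c:1, f:3; rest ⊤} | OUT={b:3, f:3; rest ⊤}
  B3: | IN={b:3, f:3; rest ⊤} | OUT={b:3, d:-2, f:3; rest ⊤}
  B4: | IN={b:3, f:3; rest ⊤} | OUT={b:3, e:-2, f:3; rest ⊤}
  B5: | IN={b:3, f:3; rest ⊤} | OUT={b:3; rest ⊤}

Merge at B3: IN[B3] = OUT[B2] = {a: ⊤, b: 3, c: ⊤, d: ⊤, e: ⊤, f: 3}
Applying B3's transfer function to that IN value gives OUT[B3] (row B3 above).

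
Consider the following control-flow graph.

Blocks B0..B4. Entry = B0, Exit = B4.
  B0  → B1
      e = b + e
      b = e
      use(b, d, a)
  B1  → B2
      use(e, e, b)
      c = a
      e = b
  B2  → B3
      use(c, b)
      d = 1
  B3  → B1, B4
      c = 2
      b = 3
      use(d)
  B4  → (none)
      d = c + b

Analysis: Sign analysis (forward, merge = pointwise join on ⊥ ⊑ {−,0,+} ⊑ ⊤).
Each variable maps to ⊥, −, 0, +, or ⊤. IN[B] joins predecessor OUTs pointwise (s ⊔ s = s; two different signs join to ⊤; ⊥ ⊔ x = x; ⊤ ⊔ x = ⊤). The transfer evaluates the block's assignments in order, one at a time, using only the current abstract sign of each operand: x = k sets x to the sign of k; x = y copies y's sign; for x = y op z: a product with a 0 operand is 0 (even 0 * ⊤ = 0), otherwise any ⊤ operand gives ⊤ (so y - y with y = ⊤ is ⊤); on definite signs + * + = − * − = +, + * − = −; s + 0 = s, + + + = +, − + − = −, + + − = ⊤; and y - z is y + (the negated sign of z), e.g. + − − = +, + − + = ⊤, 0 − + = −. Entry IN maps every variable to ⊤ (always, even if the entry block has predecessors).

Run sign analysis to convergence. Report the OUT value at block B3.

Fixpoint table:
  B0:  IN=(all ⊤)  OUT=(all ⊤)
  B1:  IN=(all ⊤)  OUT=(all ⊤)
  B2:  IN=(all ⊤)  OUT={d:+; rest ⊤}
  B3:  IN={d:+; rest ⊤}  OUT={b:+, c:+, d:+; rest ⊤}
  B4:  IN={b:+, c:+, d:+; rest ⊤}  OUT={b:+, c:+, d:+; rest ⊤}

Merge at B3: IN[B3] = OUT[B2] = {a: ⊤, b: ⊤, c: ⊤, d: +, e: ⊤, f: ⊤}
Applying B3's transfer function to that IN value gives OUT[B3] (row B3 above).

Answer: {a: ⊤, b: +, c: +, d: +, e: ⊤, f: ⊤}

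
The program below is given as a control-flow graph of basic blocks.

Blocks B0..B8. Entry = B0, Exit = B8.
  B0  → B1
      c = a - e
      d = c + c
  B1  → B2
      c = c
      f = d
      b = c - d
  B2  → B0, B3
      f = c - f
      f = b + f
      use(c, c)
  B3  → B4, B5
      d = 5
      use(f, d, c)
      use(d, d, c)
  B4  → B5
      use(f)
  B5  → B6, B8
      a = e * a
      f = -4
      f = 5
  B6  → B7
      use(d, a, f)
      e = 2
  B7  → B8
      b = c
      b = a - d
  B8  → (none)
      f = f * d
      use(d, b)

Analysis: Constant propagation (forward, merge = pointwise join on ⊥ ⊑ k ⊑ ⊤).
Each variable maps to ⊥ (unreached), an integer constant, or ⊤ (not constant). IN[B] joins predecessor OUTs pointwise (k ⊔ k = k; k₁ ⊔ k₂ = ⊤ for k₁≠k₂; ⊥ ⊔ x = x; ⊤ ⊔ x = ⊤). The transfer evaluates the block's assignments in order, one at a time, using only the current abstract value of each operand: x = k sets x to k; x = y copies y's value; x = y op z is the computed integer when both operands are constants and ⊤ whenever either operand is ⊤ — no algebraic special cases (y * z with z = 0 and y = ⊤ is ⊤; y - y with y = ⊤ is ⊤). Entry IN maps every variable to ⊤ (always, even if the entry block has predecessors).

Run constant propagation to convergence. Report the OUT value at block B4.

Answer: {a: ⊤, b: ⊤, c: ⊤, d: 5, e: ⊤, f: ⊤}

Working:
Per-block solution:
  B0:  IN=(all ⊤)  OUT=(all ⊤)
  B1:  IN=(all ⊤)  OUT=(all ⊤)
  B2:  IN=(all ⊤)  OUT=(all ⊤)
  B3:  IN=(all ⊤)  OUT={d:5; rest ⊤}
  B4:  IN={d:5; rest ⊤}  OUT={d:5; rest ⊤}
  B5:  IN={d:5; rest ⊤}  OUT={d:5, f:5; rest ⊤}
  B6:  IN={d:5, f:5; rest ⊤}  OUT={d:5, e:2, f:5; rest ⊤}
  B7:  IN={d:5, e:2, f:5; rest ⊤}  OUT={d:5, e:2, f:5; rest ⊤}
  B8:  IN={d:5, f:5; rest ⊤}  OUT={d:5, f:25; rest ⊤}

Merge at B4: IN[B4] = OUT[B3] = {a: ⊤, b: ⊤, c: ⊤, d: 5, e: ⊤, f: ⊤}
Applying B4's transfer function to that IN value gives OUT[B4] (row B4 above).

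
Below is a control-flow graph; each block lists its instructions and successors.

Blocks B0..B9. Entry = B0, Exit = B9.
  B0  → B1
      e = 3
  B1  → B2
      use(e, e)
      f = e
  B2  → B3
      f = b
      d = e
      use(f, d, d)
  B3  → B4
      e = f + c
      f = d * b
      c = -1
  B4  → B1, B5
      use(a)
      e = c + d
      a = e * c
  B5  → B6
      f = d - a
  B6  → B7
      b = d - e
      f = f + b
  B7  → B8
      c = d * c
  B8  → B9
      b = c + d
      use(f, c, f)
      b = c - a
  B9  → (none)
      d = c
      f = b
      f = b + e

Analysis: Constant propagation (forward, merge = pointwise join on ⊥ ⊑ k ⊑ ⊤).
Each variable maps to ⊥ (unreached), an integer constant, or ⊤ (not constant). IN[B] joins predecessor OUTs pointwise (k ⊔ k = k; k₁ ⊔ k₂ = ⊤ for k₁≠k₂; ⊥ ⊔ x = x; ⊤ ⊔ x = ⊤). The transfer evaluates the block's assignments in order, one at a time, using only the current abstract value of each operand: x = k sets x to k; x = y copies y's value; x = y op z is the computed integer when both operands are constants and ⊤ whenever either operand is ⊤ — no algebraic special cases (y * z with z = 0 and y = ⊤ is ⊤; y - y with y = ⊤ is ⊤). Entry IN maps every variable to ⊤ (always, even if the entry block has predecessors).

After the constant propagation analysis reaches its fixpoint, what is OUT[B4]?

Answer: {a: ⊤, b: ⊤, c: -1, d: ⊤, e: ⊤, f: ⊤}

Trace:
Per-block solution:
  B0:   IN=(all ⊤)   OUT={e:3; rest ⊤}
  B1:   IN=(all ⊤)   OUT=(all ⊤)
  B2:   IN=(all ⊤)   OUT=(all ⊤)
  B3:   IN=(all ⊤)   OUT={c:-1; rest ⊤}
  B4:   IN={c:-1; rest ⊤}   OUT={c:-1; rest ⊤}
  B5:   IN={c:-1; rest ⊤}   OUT={c:-1; rest ⊤}
  B6:   IN={c:-1; rest ⊤}   OUT={c:-1; rest ⊤}
  B7:   IN={c:-1; rest ⊤}   OUT=(all ⊤)
  B8:   IN=(all ⊤)   OUT=(all ⊤)
  B9:   IN=(all ⊤)   OUT=(all ⊤)

Merge at B4: IN[B4] = OUT[B3] = {a: ⊤, b: ⊤, c: -1, d: ⊤, e: ⊤, f: ⊤}
Applying B4's transfer function to that IN value gives OUT[B4] (row B4 above).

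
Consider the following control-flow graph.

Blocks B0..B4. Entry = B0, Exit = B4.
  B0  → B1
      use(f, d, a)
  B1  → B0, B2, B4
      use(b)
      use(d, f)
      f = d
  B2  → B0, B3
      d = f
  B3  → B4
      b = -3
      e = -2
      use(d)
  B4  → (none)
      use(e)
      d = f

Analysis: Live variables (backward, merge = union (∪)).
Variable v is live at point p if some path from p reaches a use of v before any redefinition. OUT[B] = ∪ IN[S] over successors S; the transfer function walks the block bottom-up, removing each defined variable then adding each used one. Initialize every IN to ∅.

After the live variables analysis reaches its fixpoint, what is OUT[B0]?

Answer: {a, b, d, e, f}

Working:
Converged values:
  B0:   IN={a, b, d, e, f}   OUT={a, b, d, e, f}
  B1:   IN={a, b, d, e, f}   OUT={a, b, d, e, f}
  B2:   IN={a, b, e, f}   OUT={a, b, d, e, f}
  B3:   IN={d, f}   OUT={e, f}
  B4:   IN={e, f}   OUT={}

Merge at B0: OUT[B0] = IN[B1] = {a, b, d, e, f}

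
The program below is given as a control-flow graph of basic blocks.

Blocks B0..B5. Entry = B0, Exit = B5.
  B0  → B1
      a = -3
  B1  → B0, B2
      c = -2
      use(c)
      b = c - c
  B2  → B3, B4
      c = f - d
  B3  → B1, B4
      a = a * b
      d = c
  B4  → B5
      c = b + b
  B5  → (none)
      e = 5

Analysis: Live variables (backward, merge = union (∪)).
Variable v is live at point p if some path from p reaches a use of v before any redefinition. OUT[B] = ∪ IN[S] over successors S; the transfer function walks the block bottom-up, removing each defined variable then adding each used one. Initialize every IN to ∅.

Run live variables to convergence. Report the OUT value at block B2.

Answer: {a, b, c, f}

Trace:
Converged values:
  B0: | IN={d, f} | OUT={a, d, f}
  B1: | IN={a, d, f} | OUT={a, b, d, f}
  B2: | IN={a, b, d, f} | OUT={a, b, c, f}
  B3: | IN={a, b, c, f} | OUT={a, b, d, f}
  B4: | IN={b} | OUT={}
  B5: | IN={} | OUT={}

Merge at B2: OUT[B2] = IN[B3] ⊔ IN[B4] = {a, b, c, f}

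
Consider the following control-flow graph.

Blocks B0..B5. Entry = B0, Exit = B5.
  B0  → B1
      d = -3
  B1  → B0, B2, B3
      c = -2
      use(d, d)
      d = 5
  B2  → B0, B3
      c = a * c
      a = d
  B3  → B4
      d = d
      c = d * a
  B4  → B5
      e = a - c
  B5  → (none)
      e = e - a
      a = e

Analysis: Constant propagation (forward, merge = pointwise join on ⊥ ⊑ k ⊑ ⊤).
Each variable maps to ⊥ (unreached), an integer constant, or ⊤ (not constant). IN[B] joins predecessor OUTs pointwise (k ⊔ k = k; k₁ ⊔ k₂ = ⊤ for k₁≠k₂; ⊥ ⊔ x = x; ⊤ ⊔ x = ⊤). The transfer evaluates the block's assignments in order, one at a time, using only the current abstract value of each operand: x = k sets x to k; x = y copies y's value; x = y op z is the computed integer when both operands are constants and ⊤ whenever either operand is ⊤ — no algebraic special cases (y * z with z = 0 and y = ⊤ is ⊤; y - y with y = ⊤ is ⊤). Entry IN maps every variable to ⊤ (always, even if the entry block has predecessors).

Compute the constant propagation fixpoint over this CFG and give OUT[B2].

Answer: {a: 5, b: ⊤, c: ⊤, d: 5, e: ⊤, f: ⊤}

Trace:
Fixpoint table:
  B0: | IN=(all ⊤) | OUT={d:-3; rest ⊤}
  B1: | IN={d:-3; rest ⊤} | OUT={c:-2, d:5; rest ⊤}
  B2: | IN={c:-2, d:5; rest ⊤} | OUT={a:5, d:5; rest ⊤}
  B3: | IN={d:5; rest ⊤} | OUT={d:5; rest ⊤}
  B4: | IN={d:5; rest ⊤} | OUT={d:5; rest ⊤}
  B5: | IN={d:5; rest ⊤} | OUT={d:5; rest ⊤}

Merge at B2: IN[B2] = OUT[B1] = {a: ⊤, b: ⊤, c: -2, d: 5, e: ⊤, f: ⊤}
Applying B2's transfer function to that IN value gives OUT[B2] (row B2 above).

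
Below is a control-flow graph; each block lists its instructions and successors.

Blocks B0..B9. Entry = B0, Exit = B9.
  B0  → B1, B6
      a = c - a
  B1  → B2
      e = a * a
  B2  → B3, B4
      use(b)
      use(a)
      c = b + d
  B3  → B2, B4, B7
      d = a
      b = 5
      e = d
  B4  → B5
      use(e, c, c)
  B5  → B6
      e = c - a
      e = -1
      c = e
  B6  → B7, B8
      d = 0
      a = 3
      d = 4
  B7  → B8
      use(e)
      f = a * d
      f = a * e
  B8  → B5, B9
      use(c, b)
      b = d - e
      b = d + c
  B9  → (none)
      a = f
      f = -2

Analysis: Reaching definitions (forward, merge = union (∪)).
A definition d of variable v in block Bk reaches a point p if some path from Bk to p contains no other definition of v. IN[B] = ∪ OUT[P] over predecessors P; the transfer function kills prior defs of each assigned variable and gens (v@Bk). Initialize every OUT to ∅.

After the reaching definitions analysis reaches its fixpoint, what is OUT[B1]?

Fixpoint table:
  B0: | IN={} | OUT={a@B0}
  B1: | IN={a@B0} | OUT={a@B0, e@B1}
  B2: | IN={a@B0, b@B3, c@B2, d@B3, e@B1, e@B3} | OUT={a@B0, b@B3, c@B2, d@B3, e@B1, e@B3}
  B3: | IN={a@B0, b@B3, c@B2, d@B3, e@B1, e@B3} | OUT={a@B0, b@B3, c@B2, d@B3, e@B3}
  B4: | IN={a@B0, b@B3, c@B2, d@B3, e@B1, e@B3} | OUT={a@B0, b@B3, c@B2, d@B3, e@B1, e@B3}
  B5: | IN={a@B0, a@B6, b@B3, b@B8, c@B2, c@B5, d@B3, d@B6, e@B1, e@B3, e@B5, f@B7} | OUT={a@B0, a@B6, b@B3, b@B8, c@B5, d@B3, d@B6, e@B5, f@B7}
  B6: | IN={a@B0, a@B6, b@B3, b@B8, c@B5, d@B3, d@B6, e@B5, f@B7} | OUT={a@B6, b@B3, b@B8, c@B5, d@B6, e@B5, f@B7}
  B7: | IN={a@B0, a@B6, b@B3, b@B8, c@B2, c@B5, d@B3, d@B6, e@B3, e@B5, f@B7} | OUT={a@B0, a@B6, b@B3, b@B8, c@B2, c@B5, d@B3, d@B6, e@B3, e@B5, f@B7}
  B8: | IN={a@B0, a@B6, b@B3, b@B8, c@B2, c@B5, d@B3, d@B6, e@B3, e@B5, f@B7} | OUT={a@B0, a@B6, b@B8, c@B2, c@B5, d@B3, d@B6, e@B3, e@B5, f@B7}
  B9: | IN={a@B0, a@B6, b@B8, c@B2, c@B5, d@B3, d@B6, e@B3, e@B5, f@B7} | OUT={a@B9, b@B8, c@B2, c@B5, d@B3, d@B6, e@B3, e@B5, f@B9}

Merge at B1: IN[B1] = OUT[B0] = {a@B0}
Applying B1's transfer function to that IN value gives OUT[B1] (row B1 above).

Answer: {a@B0, e@B1}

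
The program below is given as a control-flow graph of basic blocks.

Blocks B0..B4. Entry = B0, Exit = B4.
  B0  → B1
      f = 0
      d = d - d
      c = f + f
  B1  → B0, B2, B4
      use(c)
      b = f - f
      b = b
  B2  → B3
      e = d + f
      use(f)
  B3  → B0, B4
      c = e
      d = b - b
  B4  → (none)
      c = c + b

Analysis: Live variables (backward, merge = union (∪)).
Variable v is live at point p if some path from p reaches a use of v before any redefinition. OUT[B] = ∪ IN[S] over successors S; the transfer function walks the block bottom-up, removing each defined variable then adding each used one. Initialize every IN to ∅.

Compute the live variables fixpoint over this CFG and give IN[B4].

Answer: {b, c}

Derivation:
Converged values:
  B0:  IN={d}  OUT={c, d, f}
  B1:  IN={c, d, f}  OUT={b, c, d, f}
  B2:  IN={b, d, f}  OUT={b, e}
  B3:  IN={b, e}  OUT={b, c, d}
  B4:  IN={b, c}  OUT={}

B4 is the boundary node: OUT[B4] = {}
Applying B4's transfer function to that OUT value gives IN[B4] (row B4 above).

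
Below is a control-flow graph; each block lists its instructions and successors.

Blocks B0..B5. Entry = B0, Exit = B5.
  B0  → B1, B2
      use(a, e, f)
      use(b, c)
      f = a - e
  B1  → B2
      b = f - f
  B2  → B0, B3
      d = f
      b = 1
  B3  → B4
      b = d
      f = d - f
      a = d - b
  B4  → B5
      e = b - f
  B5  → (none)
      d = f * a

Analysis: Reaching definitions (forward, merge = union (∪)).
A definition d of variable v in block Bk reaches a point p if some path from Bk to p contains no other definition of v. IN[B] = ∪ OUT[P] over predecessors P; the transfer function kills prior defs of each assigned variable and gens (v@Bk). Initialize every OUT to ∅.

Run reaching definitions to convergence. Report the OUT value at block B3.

Answer: {a@B3, b@B3, d@B2, f@B3}

Trace:
Per-block solution:
  B0: | IN={b@B2, d@B2, f@B0} | OUT={b@B2, d@B2, f@B0}
  B1: | IN={b@B2, d@B2, f@B0} | OUT={b@B1, d@B2, f@B0}
  B2: | IN={b@B1, b@B2, d@B2, f@B0} | OUT={b@B2, d@B2, f@B0}
  B3: | IN={b@B2, d@B2, f@B0} | OUT={a@B3, b@B3, d@B2, f@B3}
  B4: | IN={a@B3, b@B3, d@B2, f@B3} | OUT={a@B3, b@B3, d@B2, e@B4, f@B3}
  B5: | IN={a@B3, b@B3, d@B2, e@B4, f@B3} | OUT={a@B3, b@B3, d@B5, e@B4, f@B3}

Merge at B3: IN[B3] = OUT[B2] = {b@B2, d@B2, f@B0}
Applying B3's transfer function to that IN value gives OUT[B3] (row B3 above).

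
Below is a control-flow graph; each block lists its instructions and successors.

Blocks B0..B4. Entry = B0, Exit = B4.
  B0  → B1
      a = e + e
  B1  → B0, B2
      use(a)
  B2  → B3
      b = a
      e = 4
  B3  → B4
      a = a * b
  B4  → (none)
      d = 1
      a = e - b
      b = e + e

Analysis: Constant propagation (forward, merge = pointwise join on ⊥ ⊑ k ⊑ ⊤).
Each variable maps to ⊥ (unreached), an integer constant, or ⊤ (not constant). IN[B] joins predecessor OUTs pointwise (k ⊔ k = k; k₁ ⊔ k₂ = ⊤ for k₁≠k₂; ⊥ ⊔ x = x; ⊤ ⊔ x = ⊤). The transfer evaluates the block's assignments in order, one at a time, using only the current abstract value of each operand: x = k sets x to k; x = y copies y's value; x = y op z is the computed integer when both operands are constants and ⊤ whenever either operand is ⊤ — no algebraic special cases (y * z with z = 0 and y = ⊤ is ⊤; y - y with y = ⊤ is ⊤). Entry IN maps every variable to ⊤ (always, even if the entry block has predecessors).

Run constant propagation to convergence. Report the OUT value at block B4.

Answer: {a: ⊤, b: 8, c: ⊤, d: 1, e: 4, f: ⊤}

Trace:
Converged values:
  B0:   IN=(all ⊤)   OUT=(all ⊤)
  B1:   IN=(all ⊤)   OUT=(all ⊤)
  B2:   IN=(all ⊤)   OUT={e:4; rest ⊤}
  B3:   IN={e:4; rest ⊤}   OUT={e:4; rest ⊤}
  B4:   IN={e:4; rest ⊤}   OUT={b:8, d:1, e:4; rest ⊤}

Merge at B4: IN[B4] = OUT[B3] = {a: ⊤, b: ⊤, c: ⊤, d: ⊤, e: 4, f: ⊤}
Applying B4's transfer function to that IN value gives OUT[B4] (row B4 above).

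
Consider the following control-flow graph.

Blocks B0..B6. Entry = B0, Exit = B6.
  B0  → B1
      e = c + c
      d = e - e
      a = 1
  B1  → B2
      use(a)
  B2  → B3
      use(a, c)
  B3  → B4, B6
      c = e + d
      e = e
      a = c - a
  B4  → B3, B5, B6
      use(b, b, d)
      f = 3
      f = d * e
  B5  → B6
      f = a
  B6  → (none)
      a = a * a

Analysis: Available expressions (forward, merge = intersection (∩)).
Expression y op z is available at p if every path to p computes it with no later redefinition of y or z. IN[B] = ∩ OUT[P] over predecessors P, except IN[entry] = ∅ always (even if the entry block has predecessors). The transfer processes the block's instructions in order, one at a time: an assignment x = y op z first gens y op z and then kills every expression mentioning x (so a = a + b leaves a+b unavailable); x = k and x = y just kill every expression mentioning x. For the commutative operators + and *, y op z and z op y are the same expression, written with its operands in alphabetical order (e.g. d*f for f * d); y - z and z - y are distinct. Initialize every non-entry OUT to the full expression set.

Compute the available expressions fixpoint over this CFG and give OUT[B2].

Per-block solution:
  B0: | IN={} | OUT={c+c, e-e}
  B1: | IN={c+c, e-e} | OUT={c+c, e-e}
  B2: | IN={c+c, e-e} | OUT={c+c, e-e}
  B3: | IN={} | OUT={}
  B4: | IN={} | OUT={d*e}
  B5: | IN={d*e} | OUT={d*e}
  B6: | IN={} | OUT={}

Merge at B2: IN[B2] = OUT[B1] = {c+c, e-e}
Applying B2's transfer function to that IN value gives OUT[B2] (row B2 above).

Answer: {c+c, e-e}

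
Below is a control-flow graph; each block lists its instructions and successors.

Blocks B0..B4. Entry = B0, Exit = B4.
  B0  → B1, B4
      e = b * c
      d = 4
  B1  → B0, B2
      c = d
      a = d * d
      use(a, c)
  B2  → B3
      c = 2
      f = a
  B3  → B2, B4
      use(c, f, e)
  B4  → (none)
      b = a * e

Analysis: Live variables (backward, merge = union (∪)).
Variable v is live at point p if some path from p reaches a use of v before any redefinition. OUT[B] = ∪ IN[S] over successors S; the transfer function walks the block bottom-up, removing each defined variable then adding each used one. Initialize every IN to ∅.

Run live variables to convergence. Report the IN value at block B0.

Answer: {a, b, c}

Working:
Per-block solution:
  B0:   IN={a, b, c}   OUT={a, b, d, e}
  B1:   IN={b, d, e}   OUT={a, b, c, e}
  B2:   IN={a, e}   OUT={a, c, e, f}
  B3:   IN={a, c, e, f}   OUT={a, e}
  B4:   IN={a, e}   OUT={}

Merge at B0: OUT[B0] = IN[B1] ⊔ IN[B4] = {a, b, d, e}
Applying B0's transfer function to that OUT value gives IN[B0] (row B0 above).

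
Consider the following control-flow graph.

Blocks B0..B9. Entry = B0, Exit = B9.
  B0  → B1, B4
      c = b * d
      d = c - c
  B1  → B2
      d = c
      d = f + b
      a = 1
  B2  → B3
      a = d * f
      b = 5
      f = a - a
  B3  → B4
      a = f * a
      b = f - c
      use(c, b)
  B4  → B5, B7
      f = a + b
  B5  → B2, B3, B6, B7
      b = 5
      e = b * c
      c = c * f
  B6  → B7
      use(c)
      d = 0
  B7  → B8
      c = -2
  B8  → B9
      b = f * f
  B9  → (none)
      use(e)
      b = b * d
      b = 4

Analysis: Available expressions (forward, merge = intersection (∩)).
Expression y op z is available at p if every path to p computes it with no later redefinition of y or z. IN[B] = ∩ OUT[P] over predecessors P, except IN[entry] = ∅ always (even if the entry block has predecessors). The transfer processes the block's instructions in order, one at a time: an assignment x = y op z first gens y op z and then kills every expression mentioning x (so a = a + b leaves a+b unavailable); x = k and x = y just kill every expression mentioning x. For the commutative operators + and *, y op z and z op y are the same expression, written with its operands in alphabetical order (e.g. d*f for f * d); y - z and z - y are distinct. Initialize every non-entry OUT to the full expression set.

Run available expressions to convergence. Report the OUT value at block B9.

Answer: {f*f}

Working:
Converged values:
  B0:   IN={}   OUT={c-c}
  B1:   IN={c-c}   OUT={b+f, c-c}
  B2:   IN={}   OUT={a-a}
  B3:   IN={}   OUT={f-c}
  B4:   IN={}   OUT={a+b}
  B5:   IN={a+b}   OUT={}
  B6:   IN={}   OUT={}
  B7:   IN={}   OUT={}
  B8:   IN={}   OUT={f*f}
  B9:   IN={f*f}   OUT={f*f}

Merge at B9: IN[B9] = OUT[B8] = {f*f}
Applying B9's transfer function to that IN value gives OUT[B9] (row B9 above).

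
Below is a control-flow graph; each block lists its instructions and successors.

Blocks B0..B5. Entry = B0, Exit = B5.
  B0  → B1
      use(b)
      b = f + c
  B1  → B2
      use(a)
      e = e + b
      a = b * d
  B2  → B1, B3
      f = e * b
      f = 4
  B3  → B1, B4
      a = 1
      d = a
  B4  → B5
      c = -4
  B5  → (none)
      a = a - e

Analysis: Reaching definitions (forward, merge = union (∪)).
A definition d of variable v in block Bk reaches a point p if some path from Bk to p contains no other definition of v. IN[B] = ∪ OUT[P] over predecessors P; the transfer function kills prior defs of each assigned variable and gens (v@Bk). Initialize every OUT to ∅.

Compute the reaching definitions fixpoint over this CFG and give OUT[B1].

Fixpoint table:
  B0:   IN={}   OUT={b@B0}
  B1:   IN={a@B1, a@B3, b@B0, d@B3, e@B1, f@B2}   OUT={a@B1, b@B0, d@B3, e@B1, f@B2}
  B2:   IN={a@B1, b@B0, d@B3, e@B1, f@B2}   OUT={a@B1, b@B0, d@B3, e@B1, f@B2}
  B3:   IN={a@B1, b@B0, d@B3, e@B1, f@B2}   OUT={a@B3, b@B0, d@B3, e@B1, f@B2}
  B4:   IN={a@B3, b@B0, d@B3, e@B1, f@B2}   OUT={a@B3, b@B0, c@B4, d@B3, e@B1, f@B2}
  B5:   IN={a@B3, b@B0, c@B4, d@B3, e@B1, f@B2}   OUT={a@B5, b@B0, c@B4, d@B3, e@B1, f@B2}

Merge at B1: IN[B1] = OUT[B0] ⊔ OUT[B2] ⊔ OUT[B3] = {a@B1, a@B3, b@B0, d@B3, e@B1, f@B2}
Applying B1's transfer function to that IN value gives OUT[B1] (row B1 above).

Answer: {a@B1, b@B0, d@B3, e@B1, f@B2}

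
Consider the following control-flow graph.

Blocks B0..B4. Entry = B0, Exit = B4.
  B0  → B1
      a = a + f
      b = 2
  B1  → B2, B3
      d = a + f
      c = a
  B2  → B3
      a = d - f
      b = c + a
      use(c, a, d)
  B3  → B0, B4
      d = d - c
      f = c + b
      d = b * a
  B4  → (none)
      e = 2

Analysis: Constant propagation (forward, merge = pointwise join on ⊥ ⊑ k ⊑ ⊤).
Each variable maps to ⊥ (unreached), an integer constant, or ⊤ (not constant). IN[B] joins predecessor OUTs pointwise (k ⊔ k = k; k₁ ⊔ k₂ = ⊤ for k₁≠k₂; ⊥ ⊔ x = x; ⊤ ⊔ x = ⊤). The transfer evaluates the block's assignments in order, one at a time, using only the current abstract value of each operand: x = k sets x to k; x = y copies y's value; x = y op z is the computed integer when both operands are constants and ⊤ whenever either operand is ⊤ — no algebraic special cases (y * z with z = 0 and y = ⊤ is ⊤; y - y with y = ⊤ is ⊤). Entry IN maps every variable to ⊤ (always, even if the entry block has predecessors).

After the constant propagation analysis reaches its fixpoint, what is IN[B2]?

Fixpoint table:
  B0:   IN=(all ⊤)   OUT={b:2; rest ⊤}
  B1:   IN={b:2; rest ⊤}   OUT={b:2; rest ⊤}
  B2:   IN={b:2; rest ⊤}   OUT=(all ⊤)
  B3:   IN=(all ⊤)   OUT=(all ⊤)
  B4:   IN=(all ⊤)   OUT={e:2; rest ⊤}

Merge at B2: IN[B2] = OUT[B1] = {a: ⊤, b: 2, c: ⊤, d: ⊤, e: ⊤, f: ⊤}

Answer: {a: ⊤, b: 2, c: ⊤, d: ⊤, e: ⊤, f: ⊤}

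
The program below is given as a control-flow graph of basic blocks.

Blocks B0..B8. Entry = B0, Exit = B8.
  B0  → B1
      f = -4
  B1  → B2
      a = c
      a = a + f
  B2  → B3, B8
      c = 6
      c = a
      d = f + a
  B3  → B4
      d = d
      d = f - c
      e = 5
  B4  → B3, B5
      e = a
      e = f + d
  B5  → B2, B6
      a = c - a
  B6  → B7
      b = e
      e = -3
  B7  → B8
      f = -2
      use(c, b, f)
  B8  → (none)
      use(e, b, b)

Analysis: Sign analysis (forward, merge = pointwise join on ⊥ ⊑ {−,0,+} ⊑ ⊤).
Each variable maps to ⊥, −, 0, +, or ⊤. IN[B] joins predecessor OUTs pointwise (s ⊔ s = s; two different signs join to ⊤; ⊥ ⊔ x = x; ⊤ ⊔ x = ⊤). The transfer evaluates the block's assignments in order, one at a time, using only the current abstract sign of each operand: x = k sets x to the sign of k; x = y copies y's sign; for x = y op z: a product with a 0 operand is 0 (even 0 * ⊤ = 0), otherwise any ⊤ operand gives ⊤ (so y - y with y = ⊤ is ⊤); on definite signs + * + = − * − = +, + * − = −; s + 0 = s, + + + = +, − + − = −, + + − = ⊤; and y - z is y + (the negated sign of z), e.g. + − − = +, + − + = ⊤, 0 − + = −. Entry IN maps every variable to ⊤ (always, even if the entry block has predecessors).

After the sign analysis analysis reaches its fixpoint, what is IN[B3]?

Fixpoint table:
  B0: | IN=(all ⊤) | OUT={f:-; rest ⊤}
  B1: | IN={f:-; rest ⊤} | OUT={f:-; rest ⊤}
  B2: | IN={f:-; rest ⊤} | OUT={f:-; rest ⊤}
  B3: | IN={f:-; rest ⊤} | OUT={e:+, f:-; rest ⊤}
  B4: | IN={e:+, f:-; rest ⊤} | OUT={f:-; rest ⊤}
  B5: | IN={f:-; rest ⊤} | OUT={f:-; rest ⊤}
  B6: | IN={f:-; rest ⊤} | OUT={e:-, f:-; rest ⊤}
  B7: | IN={e:-, f:-; rest ⊤} | OUT={e:-, f:-; rest ⊤}
  B8: | IN={f:-; rest ⊤} | OUT={f:-; rest ⊤}

Merge at B3: IN[B3] = OUT[B2] ⊔ OUT[B4] = {a: ⊤, b: ⊤, c: ⊤, d: ⊤, e: ⊤, f: -}

Answer: {a: ⊤, b: ⊤, c: ⊤, d: ⊤, e: ⊤, f: -}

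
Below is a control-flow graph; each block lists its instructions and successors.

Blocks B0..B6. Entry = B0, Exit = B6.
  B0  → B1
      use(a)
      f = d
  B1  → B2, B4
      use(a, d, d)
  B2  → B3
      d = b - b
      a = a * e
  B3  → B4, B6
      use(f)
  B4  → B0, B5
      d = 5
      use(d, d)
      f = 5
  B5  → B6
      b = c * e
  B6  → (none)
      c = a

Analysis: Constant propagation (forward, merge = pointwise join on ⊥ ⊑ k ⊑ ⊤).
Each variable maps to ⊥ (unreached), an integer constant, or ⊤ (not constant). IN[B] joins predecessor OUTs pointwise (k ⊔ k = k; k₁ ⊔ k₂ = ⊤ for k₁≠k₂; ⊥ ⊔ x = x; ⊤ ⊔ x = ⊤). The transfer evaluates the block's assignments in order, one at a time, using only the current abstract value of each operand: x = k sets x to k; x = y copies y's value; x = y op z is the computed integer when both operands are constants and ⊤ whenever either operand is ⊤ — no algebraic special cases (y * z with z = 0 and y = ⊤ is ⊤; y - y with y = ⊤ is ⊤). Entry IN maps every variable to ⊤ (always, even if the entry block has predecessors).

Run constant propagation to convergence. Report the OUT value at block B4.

Answer: {a: ⊤, b: ⊤, c: ⊤, d: 5, e: ⊤, f: 5}

Trace:
Per-block solution:
  B0:  IN=(all ⊤)  OUT=(all ⊤)
  B1:  IN=(all ⊤)  OUT=(all ⊤)
  B2:  IN=(all ⊤)  OUT=(all ⊤)
  B3:  IN=(all ⊤)  OUT=(all ⊤)
  B4:  IN=(all ⊤)  OUT={d:5, f:5; rest ⊤}
  B5:  IN={d:5, f:5; rest ⊤}  OUT={d:5, f:5; rest ⊤}
  B6:  IN=(all ⊤)  OUT=(all ⊤)

Merge at B4: IN[B4] = OUT[B1] ⊔ OUT[B3] = {a: ⊤, b: ⊤, c: ⊤, d: ⊤, e: ⊤, f: ⊤}
Applying B4's transfer function to that IN value gives OUT[B4] (row B4 above).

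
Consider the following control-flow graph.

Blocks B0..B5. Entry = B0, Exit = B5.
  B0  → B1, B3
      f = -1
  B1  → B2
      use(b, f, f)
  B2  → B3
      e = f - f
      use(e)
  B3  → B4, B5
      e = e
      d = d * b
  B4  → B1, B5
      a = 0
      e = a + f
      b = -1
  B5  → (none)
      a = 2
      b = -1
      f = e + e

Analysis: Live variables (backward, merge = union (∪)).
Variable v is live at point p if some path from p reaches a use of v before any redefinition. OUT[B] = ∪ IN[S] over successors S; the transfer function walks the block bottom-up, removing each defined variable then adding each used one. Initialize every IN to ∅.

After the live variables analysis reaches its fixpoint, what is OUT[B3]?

Converged values:
  B0:  IN={b, d, e}  OUT={b, d, e, f}
  B1:  IN={b, d, f}  OUT={b, d, f}
  B2:  IN={b, d, f}  OUT={b, d, e, f}
  B3:  IN={b, d, e, f}  OUT={d, e, f}
  B4:  IN={d, f}  OUT={b, d, e, f}
  B5:  IN={e}  OUT={}

Merge at B3: OUT[B3] = IN[B4] ⊔ IN[B5] = {d, e, f}

Answer: {d, e, f}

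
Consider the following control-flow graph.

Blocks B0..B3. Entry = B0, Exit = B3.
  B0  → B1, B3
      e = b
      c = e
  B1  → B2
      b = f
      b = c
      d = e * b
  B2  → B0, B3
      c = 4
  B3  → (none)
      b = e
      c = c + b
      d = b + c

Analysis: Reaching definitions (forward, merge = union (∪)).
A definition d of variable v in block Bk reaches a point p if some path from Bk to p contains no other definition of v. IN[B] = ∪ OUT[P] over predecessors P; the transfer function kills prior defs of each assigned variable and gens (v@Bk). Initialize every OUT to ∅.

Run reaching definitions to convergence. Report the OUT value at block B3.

Answer: {b@B3, c@B3, d@B3, e@B0}

Trace:
Fixpoint table:
  B0: | IN={b@B1, c@B2, d@B1, e@B0} | OUT={b@B1, c@B0, d@B1, e@B0}
  B1: | IN={b@B1, c@B0, d@B1, e@B0} | OUT={b@B1, c@B0, d@B1, e@B0}
  B2: | IN={b@B1, c@B0, d@B1, e@B0} | OUT={b@B1, c@B2, d@B1, e@B0}
  B3: | IN={b@B1, c@B0, c@B2, d@B1, e@B0} | OUT={b@B3, c@B3, d@B3, e@B0}

Merge at B3: IN[B3] = OUT[B0] ⊔ OUT[B2] = {b@B1, c@B0, c@B2, d@B1, e@B0}
Applying B3's transfer function to that IN value gives OUT[B3] (row B3 above).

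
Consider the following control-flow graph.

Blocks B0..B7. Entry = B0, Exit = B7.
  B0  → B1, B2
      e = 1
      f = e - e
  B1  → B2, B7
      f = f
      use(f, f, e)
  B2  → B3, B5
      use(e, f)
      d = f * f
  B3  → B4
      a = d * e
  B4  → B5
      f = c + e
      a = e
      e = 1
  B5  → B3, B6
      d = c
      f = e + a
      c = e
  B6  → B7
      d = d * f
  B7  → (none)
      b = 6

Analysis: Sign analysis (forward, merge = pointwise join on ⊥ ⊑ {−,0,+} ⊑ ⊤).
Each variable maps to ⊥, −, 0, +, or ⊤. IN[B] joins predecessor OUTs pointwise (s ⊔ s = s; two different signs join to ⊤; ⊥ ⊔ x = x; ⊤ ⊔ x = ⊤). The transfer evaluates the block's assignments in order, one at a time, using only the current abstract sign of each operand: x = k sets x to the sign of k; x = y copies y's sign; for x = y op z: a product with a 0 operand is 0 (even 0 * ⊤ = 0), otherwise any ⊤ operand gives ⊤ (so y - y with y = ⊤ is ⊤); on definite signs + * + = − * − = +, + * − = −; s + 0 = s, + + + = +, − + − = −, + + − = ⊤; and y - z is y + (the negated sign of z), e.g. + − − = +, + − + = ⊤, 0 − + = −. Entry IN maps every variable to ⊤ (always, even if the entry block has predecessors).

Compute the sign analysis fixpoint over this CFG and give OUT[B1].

Converged values:
  B0:   IN=(all ⊤)   OUT={e:+; rest ⊤}
  B1:   IN={e:+; rest ⊤}   OUT={e:+; rest ⊤}
  B2:   IN={e:+; rest ⊤}   OUT={e:+; rest ⊤}
  B3:   IN={e:+; rest ⊤}   OUT={e:+; rest ⊤}
  B4:   IN={e:+; rest ⊤}   OUT={a:+, e:+; rest ⊤}
  B5:   IN={e:+; rest ⊤}   OUT={c:+, e:+; rest ⊤}
  B6:   IN={c:+, e:+; rest ⊤}   OUT={c:+, e:+; rest ⊤}
  B7:   IN={e:+; rest ⊤}   OUT={b:+, e:+; rest ⊤}

Merge at B1: IN[B1] = OUT[B0] = {a: ⊤, b: ⊤, c: ⊤, d: ⊤, e: +, f: ⊤}
Applying B1's transfer function to that IN value gives OUT[B1] (row B1 above).

Answer: {a: ⊤, b: ⊤, c: ⊤, d: ⊤, e: +, f: ⊤}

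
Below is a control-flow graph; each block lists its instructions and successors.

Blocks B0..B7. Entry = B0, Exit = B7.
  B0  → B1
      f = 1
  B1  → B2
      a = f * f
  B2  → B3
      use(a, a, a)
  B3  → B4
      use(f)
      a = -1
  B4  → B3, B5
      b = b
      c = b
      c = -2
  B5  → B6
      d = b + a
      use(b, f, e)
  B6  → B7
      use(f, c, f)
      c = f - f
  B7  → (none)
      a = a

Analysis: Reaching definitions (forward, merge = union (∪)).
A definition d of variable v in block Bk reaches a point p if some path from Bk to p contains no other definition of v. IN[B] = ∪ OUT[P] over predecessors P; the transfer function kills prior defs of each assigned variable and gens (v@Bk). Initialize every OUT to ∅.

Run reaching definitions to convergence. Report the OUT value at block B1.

Per-block solution:
  B0:   IN={}   OUT={f@B0}
  B1:   IN={f@B0}   OUT={a@B1, f@B0}
  B2:   IN={a@B1, f@B0}   OUT={a@B1, f@B0}
  B3:   IN={a@B1, a@B3, b@B4, c@B4, f@B0}   OUT={a@B3, b@B4, c@B4, f@B0}
  B4:   IN={a@B3, b@B4, c@B4, f@B0}   OUT={a@B3, b@B4, c@B4, f@B0}
  B5:   IN={a@B3, b@B4, c@B4, f@B0}   OUT={a@B3, b@B4, c@B4, d@B5, f@B0}
  B6:   IN={a@B3, b@B4, c@B4, d@B5, f@B0}   OUT={a@B3, b@B4, c@B6, d@B5, f@B0}
  B7:   IN={a@B3, b@B4, c@B6, d@B5, f@B0}   OUT={a@B7, b@B4, c@B6, d@B5, f@B0}

Merge at B1: IN[B1] = OUT[B0] = {f@B0}
Applying B1's transfer function to that IN value gives OUT[B1] (row B1 above).

Answer: {a@B1, f@B0}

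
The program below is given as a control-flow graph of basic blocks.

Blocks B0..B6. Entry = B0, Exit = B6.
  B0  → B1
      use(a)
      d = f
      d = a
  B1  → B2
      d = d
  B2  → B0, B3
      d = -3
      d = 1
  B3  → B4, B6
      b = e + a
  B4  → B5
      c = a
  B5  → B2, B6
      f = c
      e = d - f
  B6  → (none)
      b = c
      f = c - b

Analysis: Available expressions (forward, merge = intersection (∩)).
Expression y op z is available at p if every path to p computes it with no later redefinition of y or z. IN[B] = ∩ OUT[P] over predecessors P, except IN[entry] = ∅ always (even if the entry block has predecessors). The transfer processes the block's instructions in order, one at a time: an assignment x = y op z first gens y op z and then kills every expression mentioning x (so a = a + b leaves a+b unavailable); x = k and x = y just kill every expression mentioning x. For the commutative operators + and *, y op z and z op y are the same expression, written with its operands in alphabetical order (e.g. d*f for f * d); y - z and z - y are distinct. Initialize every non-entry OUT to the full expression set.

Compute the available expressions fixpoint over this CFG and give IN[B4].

Converged values:
  B0:   IN={}   OUT={}
  B1:   IN={}   OUT={}
  B2:   IN={}   OUT={}
  B3:   IN={}   OUT={a+e}
  B4:   IN={a+e}   OUT={a+e}
  B5:   IN={a+e}   OUT={d-f}
  B6:   IN={}   OUT={c-b}

Merge at B4: IN[B4] = OUT[B3] = {a+e}

Answer: {a+e}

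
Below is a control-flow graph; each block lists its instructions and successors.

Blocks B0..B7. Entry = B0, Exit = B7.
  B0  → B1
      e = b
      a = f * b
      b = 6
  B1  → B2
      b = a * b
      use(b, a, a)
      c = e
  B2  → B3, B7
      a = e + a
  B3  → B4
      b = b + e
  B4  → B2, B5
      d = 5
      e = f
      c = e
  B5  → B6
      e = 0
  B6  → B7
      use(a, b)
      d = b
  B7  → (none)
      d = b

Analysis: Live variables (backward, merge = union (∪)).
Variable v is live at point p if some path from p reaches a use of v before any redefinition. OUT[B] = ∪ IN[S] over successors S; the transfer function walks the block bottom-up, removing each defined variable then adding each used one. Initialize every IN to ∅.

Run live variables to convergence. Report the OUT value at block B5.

Answer: {a, b}

Trace:
Per-block solution:
  B0:   IN={b, f}   OUT={a, b, e, f}
  B1:   IN={a, b, e, f}   OUT={a, b, e, f}
  B2:   IN={a, b, e, f}   OUT={a, b, e, f}
  B3:   IN={a, b, e, f}   OUT={a, b, f}
  B4:   IN={a, b, f}   OUT={a, b, e, f}
  B5:   IN={a, b}   OUT={a, b}
  B6:   IN={a, b}   OUT={b}
  B7:   IN={b}   OUT={}

Merge at B5: OUT[B5] = IN[B6] = {a, b}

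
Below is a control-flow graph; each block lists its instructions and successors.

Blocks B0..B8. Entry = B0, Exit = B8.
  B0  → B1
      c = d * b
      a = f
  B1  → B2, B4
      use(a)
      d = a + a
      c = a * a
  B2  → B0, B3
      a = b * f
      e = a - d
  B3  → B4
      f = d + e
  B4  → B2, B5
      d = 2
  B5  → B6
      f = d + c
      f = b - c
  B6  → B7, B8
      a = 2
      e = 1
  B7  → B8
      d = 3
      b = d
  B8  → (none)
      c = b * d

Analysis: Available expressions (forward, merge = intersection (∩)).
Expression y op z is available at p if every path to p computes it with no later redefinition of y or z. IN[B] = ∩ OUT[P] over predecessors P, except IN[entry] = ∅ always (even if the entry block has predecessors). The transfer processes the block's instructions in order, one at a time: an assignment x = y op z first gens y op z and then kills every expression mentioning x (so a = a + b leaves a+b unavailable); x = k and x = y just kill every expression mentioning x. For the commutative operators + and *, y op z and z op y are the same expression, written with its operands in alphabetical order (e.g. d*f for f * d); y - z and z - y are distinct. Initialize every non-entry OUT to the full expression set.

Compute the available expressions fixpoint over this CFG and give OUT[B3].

Converged values:
  B0:  IN={}  OUT={b*d}
  B1:  IN={b*d}  OUT={a*a, a+a}
  B2:  IN={}  OUT={a-d, b*f}
  B3:  IN={a-d, b*f}  OUT={a-d, d+e}
  B4:  IN={}  OUT={}
  B5:  IN={}  OUT={b-c, c+d}
  B6:  IN={b-c, c+d}  OUT={b-c, c+d}
  B7:  IN={b-c, c+d}  OUT={}
  B8:  IN={}  OUT={b*d}

Merge at B3: IN[B3] = OUT[B2] = {a-d, b*f}
Applying B3's transfer function to that IN value gives OUT[B3] (row B3 above).

Answer: {a-d, d+e}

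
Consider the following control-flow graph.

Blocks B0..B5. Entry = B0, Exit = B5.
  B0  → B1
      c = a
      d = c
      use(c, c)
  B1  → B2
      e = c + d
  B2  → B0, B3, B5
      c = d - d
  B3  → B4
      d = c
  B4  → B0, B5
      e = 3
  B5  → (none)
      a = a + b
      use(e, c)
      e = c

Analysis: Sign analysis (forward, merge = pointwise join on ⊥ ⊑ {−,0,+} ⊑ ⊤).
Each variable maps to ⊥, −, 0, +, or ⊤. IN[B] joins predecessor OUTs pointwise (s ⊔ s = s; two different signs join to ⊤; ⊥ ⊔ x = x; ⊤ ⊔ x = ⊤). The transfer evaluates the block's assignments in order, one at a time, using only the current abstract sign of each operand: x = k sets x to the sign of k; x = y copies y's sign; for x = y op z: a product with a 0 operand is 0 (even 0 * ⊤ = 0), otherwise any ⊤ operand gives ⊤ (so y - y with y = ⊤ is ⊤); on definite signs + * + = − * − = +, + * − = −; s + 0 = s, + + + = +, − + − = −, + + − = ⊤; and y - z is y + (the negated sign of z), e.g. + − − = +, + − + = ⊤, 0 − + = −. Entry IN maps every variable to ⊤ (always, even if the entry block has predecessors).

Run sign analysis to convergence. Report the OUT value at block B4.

Per-block solution:
  B0:   IN=(all ⊤)   OUT=(all ⊤)
  B1:   IN=(all ⊤)   OUT=(all ⊤)
  B2:   IN=(all ⊤)   OUT=(all ⊤)
  B3:   IN=(all ⊤)   OUT=(all ⊤)
  B4:   IN=(all ⊤)   OUT={e:+; rest ⊤}
  B5:   IN=(all ⊤)   OUT=(all ⊤)

Merge at B4: IN[B4] = OUT[B3] = {a: ⊤, b: ⊤, c: ⊤, d: ⊤, e: ⊤, f: ⊤}
Applying B4's transfer function to that IN value gives OUT[B4] (row B4 above).

Answer: {a: ⊤, b: ⊤, c: ⊤, d: ⊤, e: +, f: ⊤}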